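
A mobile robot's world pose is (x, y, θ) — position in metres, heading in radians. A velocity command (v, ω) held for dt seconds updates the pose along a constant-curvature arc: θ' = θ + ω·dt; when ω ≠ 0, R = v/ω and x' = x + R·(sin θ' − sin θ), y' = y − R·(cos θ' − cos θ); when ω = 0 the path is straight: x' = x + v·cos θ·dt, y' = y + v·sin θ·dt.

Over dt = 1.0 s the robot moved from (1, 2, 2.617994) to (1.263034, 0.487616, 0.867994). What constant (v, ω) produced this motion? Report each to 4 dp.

Δθ = 0.867994 − 2.617994 = -1.750000
ω = Δθ/dt = -1.750000/1.0 = -1.7500
R = −Δy/(cos θ' − cos θ) = 1.0000
v = R·ω = 1.0000·-1.7500 = -1.7500

v = -1.7500, ω = -1.7500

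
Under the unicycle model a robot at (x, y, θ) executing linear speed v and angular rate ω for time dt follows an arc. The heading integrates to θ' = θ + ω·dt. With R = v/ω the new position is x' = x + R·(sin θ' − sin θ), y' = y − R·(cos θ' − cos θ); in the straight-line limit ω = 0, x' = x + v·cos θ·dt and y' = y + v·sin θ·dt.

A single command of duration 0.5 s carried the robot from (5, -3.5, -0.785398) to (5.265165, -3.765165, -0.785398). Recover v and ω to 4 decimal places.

Δθ = -0.785398 − -0.785398 = 0.000000
ω = Δθ/dt = 0.000000/0.5 = 0.0000
ω = 0 → v = (Δx·cos θ + Δy·sin θ)/dt = 0.7500

v = 0.7500, ω = 0.0000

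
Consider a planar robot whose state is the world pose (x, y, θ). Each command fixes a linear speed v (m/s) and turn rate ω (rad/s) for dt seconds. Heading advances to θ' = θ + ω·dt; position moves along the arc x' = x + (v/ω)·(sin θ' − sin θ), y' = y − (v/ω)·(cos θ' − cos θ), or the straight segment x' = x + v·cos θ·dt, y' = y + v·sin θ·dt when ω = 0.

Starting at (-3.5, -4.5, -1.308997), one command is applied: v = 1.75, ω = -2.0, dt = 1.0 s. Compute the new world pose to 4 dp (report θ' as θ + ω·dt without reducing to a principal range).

θ' = -1.3090 + -2.0·1.0 = -3.3090
R = v/ω = 1.75/-2.0 = -0.8750
x' = -3.5 + -0.8750·(sin -3.3090 − sin -1.3090) = -4.4910
y' = -4.5 − -0.8750·(cos -3.3090 − cos -1.3090) = -5.5892

(-4.4910, -5.5892, -3.3090)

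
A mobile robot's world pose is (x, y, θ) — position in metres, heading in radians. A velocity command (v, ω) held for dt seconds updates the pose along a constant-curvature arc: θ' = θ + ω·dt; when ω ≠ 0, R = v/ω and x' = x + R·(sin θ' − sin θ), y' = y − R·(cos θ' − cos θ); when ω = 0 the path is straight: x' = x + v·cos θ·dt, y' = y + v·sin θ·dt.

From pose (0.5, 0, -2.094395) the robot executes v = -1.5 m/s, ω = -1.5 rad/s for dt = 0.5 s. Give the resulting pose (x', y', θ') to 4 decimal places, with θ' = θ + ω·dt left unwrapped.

θ' = -2.0944 + -1.5·0.5 = -2.8444
R = v/ω = -1.5/-1.5 = 1.0000
x' = 0.5 + 1.0000·(sin -2.8444 − sin -2.0944) = 1.0732
y' = 0 − 1.0000·(cos -2.8444 − cos -2.0944) = 0.4562

(1.0732, 0.4562, -2.8444)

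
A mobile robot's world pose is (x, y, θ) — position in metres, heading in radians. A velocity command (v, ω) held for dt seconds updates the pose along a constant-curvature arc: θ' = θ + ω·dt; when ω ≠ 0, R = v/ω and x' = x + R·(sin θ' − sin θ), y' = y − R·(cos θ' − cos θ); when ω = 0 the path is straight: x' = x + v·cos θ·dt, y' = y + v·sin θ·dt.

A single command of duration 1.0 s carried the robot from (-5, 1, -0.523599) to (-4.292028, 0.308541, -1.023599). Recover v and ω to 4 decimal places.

v = 1.0000, ω = -0.5000

Δθ = -1.023599 − -0.523599 = -0.500000
ω = Δθ/dt = -0.500000/1.0 = -0.5000
R = Δx/(sin θ' − sin θ) = -2.0000
v = R·ω = -2.0000·-0.5000 = 1.0000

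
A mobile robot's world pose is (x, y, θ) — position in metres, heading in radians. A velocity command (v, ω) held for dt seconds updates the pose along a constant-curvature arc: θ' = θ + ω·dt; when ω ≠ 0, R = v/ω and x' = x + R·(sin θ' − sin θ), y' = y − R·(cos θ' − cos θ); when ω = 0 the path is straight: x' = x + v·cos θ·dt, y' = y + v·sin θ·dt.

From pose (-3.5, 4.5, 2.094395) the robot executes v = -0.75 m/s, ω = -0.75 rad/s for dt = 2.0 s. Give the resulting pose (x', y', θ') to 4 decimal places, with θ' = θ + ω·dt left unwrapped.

θ' = 2.0944 + -0.75·2.0 = 0.5944
R = v/ω = -0.75/-0.75 = 1.0000
x' = -3.5 + 1.0000·(sin 0.5944 − sin 2.0944) = -3.8060
y' = 4.5 − 1.0000·(cos 0.5944 − cos 2.0944) = 3.1715

(-3.8060, 3.1715, 0.5944)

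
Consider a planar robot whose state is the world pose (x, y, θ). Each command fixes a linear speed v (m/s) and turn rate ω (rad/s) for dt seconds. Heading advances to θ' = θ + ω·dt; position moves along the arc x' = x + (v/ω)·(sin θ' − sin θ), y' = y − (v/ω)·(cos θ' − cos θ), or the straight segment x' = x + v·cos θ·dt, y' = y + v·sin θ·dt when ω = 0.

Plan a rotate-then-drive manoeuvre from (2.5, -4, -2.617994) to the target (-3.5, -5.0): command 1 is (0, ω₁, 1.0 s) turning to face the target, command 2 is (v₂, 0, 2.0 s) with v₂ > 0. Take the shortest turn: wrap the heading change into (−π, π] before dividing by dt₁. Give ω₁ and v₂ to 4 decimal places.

heading to target = atan2(-5−-4, -3.5−2.5) = -2.9764
Δθ = wrap(-2.9764 − -2.6180) = -0.3584; ω₁ = Δθ/dt₁ = -0.3584
distance = √((-3.5−2.5)² + (-5−-4)²) = 6.0828; v₂ = distance/dt₂ = 3.0414

ω₁ = -0.3584, v₂ = 3.0414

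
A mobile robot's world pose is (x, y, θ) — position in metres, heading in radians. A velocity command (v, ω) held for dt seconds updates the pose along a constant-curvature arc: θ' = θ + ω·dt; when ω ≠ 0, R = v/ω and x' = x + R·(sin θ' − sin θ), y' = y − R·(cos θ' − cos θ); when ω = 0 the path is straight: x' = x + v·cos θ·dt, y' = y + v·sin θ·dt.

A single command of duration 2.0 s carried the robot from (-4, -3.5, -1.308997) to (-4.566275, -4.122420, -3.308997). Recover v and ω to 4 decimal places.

v = 0.5000, ω = -1.0000

Δθ = -3.308997 − -1.308997 = -2.000000
ω = Δθ/dt = -2.000000/2.0 = -1.0000
R = −Δy/(cos θ' − cos θ) = -0.5000
v = R·ω = -0.5000·-1.0000 = 0.5000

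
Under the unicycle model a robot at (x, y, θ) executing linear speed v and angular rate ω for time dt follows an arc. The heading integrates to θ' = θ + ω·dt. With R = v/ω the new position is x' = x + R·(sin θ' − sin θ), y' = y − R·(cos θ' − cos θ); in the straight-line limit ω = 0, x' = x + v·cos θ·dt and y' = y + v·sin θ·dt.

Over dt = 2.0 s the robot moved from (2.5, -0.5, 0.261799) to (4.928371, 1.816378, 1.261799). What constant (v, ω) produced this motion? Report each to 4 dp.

Δθ = 1.261799 − 0.261799 = 1.000000
ω = Δθ/dt = 1.000000/2.0 = 0.5000
R = Δx/(sin θ' − sin θ) = 3.5000
v = R·ω = 3.5000·0.5000 = 1.7500

v = 1.7500, ω = 0.5000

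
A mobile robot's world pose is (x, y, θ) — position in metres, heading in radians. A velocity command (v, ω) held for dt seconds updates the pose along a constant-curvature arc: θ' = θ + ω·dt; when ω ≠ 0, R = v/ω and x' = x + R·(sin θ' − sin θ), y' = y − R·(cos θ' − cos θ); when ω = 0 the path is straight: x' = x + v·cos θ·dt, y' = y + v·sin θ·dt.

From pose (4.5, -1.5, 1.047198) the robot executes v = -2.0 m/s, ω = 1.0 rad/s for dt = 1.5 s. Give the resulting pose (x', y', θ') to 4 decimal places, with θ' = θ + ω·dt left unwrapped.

(5.1120, -4.1570, 2.5472)

θ' = 1.0472 + 1.0·1.5 = 2.5472
R = v/ω = -2.0/1.0 = -2.0000
x' = 4.5 + -2.0000·(sin 2.5472 − sin 1.0472) = 5.1120
y' = -1.5 − -2.0000·(cos 2.5472 − cos 1.0472) = -4.1570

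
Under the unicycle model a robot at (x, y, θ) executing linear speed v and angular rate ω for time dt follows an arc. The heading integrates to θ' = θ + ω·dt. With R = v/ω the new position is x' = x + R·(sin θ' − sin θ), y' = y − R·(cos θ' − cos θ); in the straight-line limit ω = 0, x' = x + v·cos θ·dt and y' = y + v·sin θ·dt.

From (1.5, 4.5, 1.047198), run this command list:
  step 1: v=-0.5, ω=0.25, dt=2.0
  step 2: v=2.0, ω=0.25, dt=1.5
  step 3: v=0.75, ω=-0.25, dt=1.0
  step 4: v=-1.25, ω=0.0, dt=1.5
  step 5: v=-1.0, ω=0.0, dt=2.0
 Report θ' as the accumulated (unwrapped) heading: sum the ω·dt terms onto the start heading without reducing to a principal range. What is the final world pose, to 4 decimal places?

step 1: θ'=1.5472 (R=-2.0000) → pose (1.2326, 3.5472, 1.5472)
step 2: θ'=1.9222 (R=8.0000) → pose (0.7460, 6.4897, 1.9222)
step 3: θ'=1.6722 (R=-3.0000) → pose (0.5780, 7.2186, 1.6722)
step 4: θ'=1.6722 (straight) → pose (0.7679, 5.3533, 1.6722)
step 5: θ'=1.6722 (straight) → pose (0.9703, 3.3635, 1.6722)

(0.9703, 3.3635, 1.6722)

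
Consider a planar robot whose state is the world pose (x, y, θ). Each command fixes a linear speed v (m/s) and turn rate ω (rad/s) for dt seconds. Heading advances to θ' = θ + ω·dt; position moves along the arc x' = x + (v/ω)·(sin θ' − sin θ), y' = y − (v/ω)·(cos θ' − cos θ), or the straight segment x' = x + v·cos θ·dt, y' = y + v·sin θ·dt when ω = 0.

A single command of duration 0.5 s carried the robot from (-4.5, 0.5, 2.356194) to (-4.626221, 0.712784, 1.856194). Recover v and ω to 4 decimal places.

v = 0.5000, ω = -1.0000

Δθ = 1.856194 − 2.356194 = -0.500000
ω = Δθ/dt = -0.500000/0.5 = -1.0000
R = −Δy/(cos θ' − cos θ) = -0.5000
v = R·ω = -0.5000·-1.0000 = 0.5000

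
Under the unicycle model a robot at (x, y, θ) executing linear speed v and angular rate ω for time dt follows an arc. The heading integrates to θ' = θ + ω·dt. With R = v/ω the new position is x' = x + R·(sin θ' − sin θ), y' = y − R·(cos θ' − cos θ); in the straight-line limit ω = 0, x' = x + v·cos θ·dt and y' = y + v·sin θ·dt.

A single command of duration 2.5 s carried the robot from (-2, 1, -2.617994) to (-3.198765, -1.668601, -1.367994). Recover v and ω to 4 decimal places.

v = 1.2500, ω = 0.5000

Δθ = -1.367994 − -2.617994 = 1.250000
ω = Δθ/dt = 1.250000/2.5 = 0.5000
R = −Δy/(cos θ' − cos θ) = 2.5000
v = R·ω = 2.5000·0.5000 = 1.2500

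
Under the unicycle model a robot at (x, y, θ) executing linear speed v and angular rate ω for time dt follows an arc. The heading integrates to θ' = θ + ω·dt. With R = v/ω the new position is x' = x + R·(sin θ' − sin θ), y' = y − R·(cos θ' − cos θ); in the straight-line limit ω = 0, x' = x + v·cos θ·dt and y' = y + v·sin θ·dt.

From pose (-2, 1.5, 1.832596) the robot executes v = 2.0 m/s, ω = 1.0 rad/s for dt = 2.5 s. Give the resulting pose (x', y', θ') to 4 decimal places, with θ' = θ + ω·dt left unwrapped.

θ' = 1.8326 + 1.0·2.5 = 4.3326
R = v/ω = 2.0/1.0 = 2.0000
x' = -2 + 2.0000·(sin 4.3326 − sin 1.8326) = -5.7893
y' = 1.5 − 2.0000·(cos 4.3326 − cos 1.8326) = 1.7238

(-5.7893, 1.7238, 4.3326)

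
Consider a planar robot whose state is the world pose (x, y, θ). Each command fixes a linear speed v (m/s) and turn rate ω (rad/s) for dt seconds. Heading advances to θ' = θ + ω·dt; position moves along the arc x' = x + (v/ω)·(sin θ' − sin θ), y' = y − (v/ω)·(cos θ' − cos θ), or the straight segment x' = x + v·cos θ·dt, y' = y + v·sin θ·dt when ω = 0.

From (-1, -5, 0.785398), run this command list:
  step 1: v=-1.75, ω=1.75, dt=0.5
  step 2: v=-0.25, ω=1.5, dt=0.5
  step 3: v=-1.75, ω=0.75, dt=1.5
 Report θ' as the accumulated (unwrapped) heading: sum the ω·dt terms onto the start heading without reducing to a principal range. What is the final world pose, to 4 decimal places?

(1.2192, -6.3236, 3.5354)

step 1: θ'=1.6604 (R=-1.0000) → pose (-1.2889, -5.7966, 1.6604)
step 2: θ'=2.4104 (R=-0.1667) → pose (-1.2342, -5.9057, 2.4104)
step 3: θ'=3.5354 (R=-2.3333) → pose (1.2192, -6.3236, 3.5354)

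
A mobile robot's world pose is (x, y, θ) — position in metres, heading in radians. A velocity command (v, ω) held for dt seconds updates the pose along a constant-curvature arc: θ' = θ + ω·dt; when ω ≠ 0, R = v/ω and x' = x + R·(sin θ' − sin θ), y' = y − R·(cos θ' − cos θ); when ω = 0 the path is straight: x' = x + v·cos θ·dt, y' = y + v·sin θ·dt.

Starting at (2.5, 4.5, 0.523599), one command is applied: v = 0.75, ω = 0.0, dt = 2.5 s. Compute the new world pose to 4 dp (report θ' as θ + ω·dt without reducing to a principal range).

θ' = 0.5236 + 0.0·2.5 = 0.5236
ω = 0 → straight: x' = 2.5 + 0.75·cos(0.5236)·2.5 = 4.1238
y' = 4.5 + 0.75·sin(0.5236)·2.5 = 5.4375

(4.1238, 5.4375, 0.5236)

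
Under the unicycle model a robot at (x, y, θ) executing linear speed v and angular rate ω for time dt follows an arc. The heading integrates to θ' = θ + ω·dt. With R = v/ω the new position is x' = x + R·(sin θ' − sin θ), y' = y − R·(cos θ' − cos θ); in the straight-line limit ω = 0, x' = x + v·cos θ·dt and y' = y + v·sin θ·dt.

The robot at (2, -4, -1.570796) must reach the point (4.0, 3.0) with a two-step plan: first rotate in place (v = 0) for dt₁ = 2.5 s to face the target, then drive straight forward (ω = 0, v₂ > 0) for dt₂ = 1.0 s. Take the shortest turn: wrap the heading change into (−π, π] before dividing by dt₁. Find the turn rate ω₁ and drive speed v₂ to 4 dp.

heading to target = atan2(3−-4, 4−2) = 1.2925
Δθ = wrap(1.2925 − -1.5708) = 2.8633; ω₁ = Δθ/dt₁ = 1.1453
distance = √((4−2)² + (3−-4)²) = 7.2801; v₂ = distance/dt₂ = 7.2801

ω₁ = 1.1453, v₂ = 7.2801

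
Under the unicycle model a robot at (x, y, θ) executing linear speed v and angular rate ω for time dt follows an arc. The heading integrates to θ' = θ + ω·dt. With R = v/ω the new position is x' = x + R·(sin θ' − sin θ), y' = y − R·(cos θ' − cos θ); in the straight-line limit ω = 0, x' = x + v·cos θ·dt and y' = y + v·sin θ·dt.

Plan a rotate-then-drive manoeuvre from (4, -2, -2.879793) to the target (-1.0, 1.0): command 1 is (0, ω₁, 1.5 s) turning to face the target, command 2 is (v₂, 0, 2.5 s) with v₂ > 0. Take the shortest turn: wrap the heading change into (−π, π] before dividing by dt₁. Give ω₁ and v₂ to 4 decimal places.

ω₁ = -0.5348, v₂ = 2.3324

heading to target = atan2(1−-2, -1−4) = 2.6012
Δθ = wrap(2.6012 − -2.8798) = -0.8022; ω₁ = Δθ/dt₁ = -0.5348
distance = √((-1−4)² + (1−-2)²) = 5.8310; v₂ = distance/dt₂ = 2.3324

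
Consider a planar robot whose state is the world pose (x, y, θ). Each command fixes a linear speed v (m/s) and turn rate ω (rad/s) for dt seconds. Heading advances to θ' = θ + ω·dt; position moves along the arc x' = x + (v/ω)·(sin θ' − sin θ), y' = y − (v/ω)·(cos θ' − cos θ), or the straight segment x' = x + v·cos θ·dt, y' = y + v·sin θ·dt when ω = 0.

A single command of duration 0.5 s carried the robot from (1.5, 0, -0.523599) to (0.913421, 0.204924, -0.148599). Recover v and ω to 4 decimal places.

Δθ = -0.148599 − -0.523599 = 0.375000
ω = Δθ/dt = 0.375000/0.5 = 0.7500
R = Δx/(sin θ' − sin θ) = -1.6667
v = R·ω = -1.6667·0.7500 = -1.2500

v = -1.2500, ω = 0.7500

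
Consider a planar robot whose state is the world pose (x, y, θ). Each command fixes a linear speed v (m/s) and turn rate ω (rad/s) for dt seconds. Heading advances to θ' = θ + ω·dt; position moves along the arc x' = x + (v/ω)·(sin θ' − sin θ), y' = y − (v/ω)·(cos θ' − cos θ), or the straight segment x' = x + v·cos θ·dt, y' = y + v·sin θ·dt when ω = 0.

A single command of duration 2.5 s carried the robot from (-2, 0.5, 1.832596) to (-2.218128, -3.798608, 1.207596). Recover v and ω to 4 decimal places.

v = -1.7500, ω = -0.2500

Δθ = 1.207596 − 1.832596 = -0.625000
ω = Δθ/dt = -0.625000/2.5 = -0.2500
R = −Δy/(cos θ' − cos θ) = 7.0000
v = R·ω = 7.0000·-0.2500 = -1.7500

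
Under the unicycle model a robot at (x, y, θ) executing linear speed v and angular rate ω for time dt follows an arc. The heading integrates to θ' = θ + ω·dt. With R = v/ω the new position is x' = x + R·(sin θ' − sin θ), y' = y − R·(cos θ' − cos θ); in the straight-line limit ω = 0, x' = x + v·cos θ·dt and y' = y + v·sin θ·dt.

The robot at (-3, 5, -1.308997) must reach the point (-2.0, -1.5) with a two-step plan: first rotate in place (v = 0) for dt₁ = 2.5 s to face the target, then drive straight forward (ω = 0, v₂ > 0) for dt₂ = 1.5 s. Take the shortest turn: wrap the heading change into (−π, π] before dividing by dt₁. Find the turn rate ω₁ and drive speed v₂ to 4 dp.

heading to target = atan2(-1.5−5, -2−-3) = -1.4181
Δθ = wrap(-1.4181 − -1.3090) = -0.1091; ω₁ = Δθ/dt₁ = -0.0437
distance = √((-2−-3)² + (-1.5−5)²) = 6.5765; v₂ = distance/dt₂ = 4.3843

ω₁ = -0.0437, v₂ = 4.3843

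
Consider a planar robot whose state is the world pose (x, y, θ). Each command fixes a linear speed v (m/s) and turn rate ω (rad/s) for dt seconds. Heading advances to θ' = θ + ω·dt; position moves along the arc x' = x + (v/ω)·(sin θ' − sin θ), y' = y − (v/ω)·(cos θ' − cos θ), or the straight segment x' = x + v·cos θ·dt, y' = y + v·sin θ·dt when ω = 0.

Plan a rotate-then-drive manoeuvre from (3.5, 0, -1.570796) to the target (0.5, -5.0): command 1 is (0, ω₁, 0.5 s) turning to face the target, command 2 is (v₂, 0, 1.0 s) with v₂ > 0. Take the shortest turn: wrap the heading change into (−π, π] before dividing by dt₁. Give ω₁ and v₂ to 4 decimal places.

ω₁ = -1.0808, v₂ = 5.8310

heading to target = atan2(-5−0, 0.5−3.5) = -2.1112
Δθ = wrap(-2.1112 − -1.5708) = -0.5404; ω₁ = Δθ/dt₁ = -1.0808
distance = √((0.5−3.5)² + (-5−0)²) = 5.8310; v₂ = distance/dt₂ = 5.8310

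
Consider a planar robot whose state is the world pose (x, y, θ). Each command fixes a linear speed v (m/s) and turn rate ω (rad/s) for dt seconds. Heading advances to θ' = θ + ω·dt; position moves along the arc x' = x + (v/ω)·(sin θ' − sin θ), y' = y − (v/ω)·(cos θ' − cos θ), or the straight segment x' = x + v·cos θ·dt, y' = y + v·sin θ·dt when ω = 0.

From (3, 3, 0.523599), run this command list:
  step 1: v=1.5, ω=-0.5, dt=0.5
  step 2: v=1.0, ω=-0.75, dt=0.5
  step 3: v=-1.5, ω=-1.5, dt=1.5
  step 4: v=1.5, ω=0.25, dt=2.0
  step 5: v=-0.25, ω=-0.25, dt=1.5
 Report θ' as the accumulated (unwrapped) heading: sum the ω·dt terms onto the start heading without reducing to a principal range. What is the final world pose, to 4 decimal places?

step 1: θ'=0.2736 (R=-3.0000) → pose (3.6894, 3.2903, 0.2736)
step 2: θ'=-0.1014 (R=-1.3333) → pose (4.1846, 3.3331, -0.1014)
step 3: θ'=-2.3514 (R=1.0000) → pose (3.5754, 5.0317, -2.3514)
step 4: θ'=-1.8514 (R=6.0000) → pose (2.0730, 2.4710, -1.8514)
step 5: θ'=-2.2264 (R=1.0000) → pose (2.2412, 2.8037, -2.2264)

(2.2412, 2.8037, -2.2264)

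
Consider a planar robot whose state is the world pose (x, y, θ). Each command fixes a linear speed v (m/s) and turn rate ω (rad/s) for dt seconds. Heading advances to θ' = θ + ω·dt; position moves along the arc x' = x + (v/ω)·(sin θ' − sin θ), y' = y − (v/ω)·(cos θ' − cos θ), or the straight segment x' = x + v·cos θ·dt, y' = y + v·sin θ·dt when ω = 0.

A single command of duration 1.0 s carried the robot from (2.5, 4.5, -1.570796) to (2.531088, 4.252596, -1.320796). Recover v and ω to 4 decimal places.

v = 0.2500, ω = 0.2500

Δθ = -1.320796 − -1.570796 = 0.250000
ω = Δθ/dt = 0.250000/1.0 = 0.2500
R = −Δy/(cos θ' − cos θ) = 1.0000
v = R·ω = 1.0000·0.2500 = 0.2500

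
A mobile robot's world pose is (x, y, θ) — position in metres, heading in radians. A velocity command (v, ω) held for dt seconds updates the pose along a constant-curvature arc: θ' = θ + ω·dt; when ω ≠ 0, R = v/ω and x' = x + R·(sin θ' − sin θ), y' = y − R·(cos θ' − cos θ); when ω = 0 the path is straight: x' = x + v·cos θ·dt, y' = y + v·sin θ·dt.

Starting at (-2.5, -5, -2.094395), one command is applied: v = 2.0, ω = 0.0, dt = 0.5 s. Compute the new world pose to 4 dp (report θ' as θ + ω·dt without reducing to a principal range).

(-3.0000, -5.8660, -2.0944)

θ' = -2.0944 + 0.0·0.5 = -2.0944
ω = 0 → straight: x' = -2.5 + 2.0·cos(-2.0944)·0.5 = -3.0000
y' = -5 + 2.0·sin(-2.0944)·0.5 = -5.8660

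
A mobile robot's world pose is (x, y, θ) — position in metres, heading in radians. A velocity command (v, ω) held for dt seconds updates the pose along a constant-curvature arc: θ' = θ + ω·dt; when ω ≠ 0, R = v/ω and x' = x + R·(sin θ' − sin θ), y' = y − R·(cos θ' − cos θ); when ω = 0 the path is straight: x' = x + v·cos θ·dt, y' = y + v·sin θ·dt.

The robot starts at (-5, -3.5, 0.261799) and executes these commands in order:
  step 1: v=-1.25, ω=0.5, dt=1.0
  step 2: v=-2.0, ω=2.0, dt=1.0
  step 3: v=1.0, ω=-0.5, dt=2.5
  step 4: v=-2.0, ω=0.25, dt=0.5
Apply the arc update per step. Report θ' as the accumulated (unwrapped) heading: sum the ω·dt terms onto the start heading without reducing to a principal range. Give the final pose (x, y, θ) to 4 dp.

step 1: θ'=0.7618 (R=-2.5000) → pose (-6.0785, -4.1058, 0.7618)
step 2: θ'=2.7618 (R=-1.0000) → pose (-5.7590, -5.7582, 2.7618)
step 3: θ'=1.5118 (R=-2.0000) → pose (-7.0141, -3.7828, 1.5118)
step 4: θ'=1.6368 (R=-8.0000) → pose (-7.0106, -4.7821, 1.6368)

(-7.0106, -4.7821, 1.6368)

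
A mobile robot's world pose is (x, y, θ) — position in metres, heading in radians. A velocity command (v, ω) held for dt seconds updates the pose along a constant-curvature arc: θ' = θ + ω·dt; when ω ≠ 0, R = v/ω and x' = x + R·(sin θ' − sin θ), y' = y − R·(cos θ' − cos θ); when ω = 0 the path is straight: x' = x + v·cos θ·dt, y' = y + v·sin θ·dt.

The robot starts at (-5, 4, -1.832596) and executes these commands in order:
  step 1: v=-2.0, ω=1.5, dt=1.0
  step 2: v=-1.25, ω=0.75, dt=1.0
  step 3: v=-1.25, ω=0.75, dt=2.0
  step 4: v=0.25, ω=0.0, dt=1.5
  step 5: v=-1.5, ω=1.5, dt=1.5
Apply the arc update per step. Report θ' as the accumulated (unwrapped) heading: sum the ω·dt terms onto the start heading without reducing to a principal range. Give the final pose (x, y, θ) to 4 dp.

(-6.2960, 3.6378, 4.1674)

step 1: θ'=-0.3326 (R=-1.3333) → pose (-5.8526, 5.6054, -0.3326)
step 2: θ'=0.4174 (R=-1.6667) → pose (-7.0724, 5.5536, 0.4174)
step 3: θ'=1.9174 (R=-1.6667) → pose (-7.9643, 3.4638, 1.9174)
step 4: θ'=1.9174 (straight) → pose (-8.0917, 3.8165, 1.9174)
step 5: θ'=4.1674 (R=-1.0000) → pose (-6.2960, 3.6378, 4.1674)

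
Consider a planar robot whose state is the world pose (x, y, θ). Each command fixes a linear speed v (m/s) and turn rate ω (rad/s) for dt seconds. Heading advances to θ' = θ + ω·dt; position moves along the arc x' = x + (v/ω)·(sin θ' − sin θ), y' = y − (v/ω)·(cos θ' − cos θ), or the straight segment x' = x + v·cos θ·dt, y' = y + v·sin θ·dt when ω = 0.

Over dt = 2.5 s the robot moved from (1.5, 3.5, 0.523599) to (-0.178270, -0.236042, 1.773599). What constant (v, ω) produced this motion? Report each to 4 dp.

Δθ = 1.773599 − 0.523599 = 1.250000
ω = Δθ/dt = 1.250000/2.5 = 0.5000
R = −Δy/(cos θ' − cos θ) = -3.5000
v = R·ω = -3.5000·0.5000 = -1.7500

v = -1.7500, ω = 0.5000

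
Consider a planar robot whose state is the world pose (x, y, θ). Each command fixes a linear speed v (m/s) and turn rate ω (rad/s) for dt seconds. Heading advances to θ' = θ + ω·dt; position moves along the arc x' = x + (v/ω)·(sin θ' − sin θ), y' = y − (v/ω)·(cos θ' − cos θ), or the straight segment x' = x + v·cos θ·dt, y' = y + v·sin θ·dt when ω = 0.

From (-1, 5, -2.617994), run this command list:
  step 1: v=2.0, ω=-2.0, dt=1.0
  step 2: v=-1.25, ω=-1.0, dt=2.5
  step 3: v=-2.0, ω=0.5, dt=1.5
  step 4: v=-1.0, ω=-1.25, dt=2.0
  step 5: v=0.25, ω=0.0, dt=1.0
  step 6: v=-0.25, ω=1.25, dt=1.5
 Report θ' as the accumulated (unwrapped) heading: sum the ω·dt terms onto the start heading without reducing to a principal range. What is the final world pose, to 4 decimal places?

step 1: θ'=-4.6180 (R=-1.0000) → pose (-2.4955, 5.7718, -4.6180)
step 2: θ'=-7.1180 (R=1.2500) → pose (-4.6664, 4.8148, -7.1180)
step 3: θ'=-6.3680 (R=-4.0000) → pose (-7.2923, 6.1151, -6.3680)
step 4: θ'=-8.8680 (R=0.8000) → pose (-7.6473, 7.5914, -8.8680)
step 5: θ'=-8.8680 (straight) → pose (-7.8595, 7.4593, -8.8680)
step 6: θ'=-6.9930 (R=-0.2000) → pose (-7.8349, 7.7808, -6.9930)

(-7.8349, 7.7808, -6.9930)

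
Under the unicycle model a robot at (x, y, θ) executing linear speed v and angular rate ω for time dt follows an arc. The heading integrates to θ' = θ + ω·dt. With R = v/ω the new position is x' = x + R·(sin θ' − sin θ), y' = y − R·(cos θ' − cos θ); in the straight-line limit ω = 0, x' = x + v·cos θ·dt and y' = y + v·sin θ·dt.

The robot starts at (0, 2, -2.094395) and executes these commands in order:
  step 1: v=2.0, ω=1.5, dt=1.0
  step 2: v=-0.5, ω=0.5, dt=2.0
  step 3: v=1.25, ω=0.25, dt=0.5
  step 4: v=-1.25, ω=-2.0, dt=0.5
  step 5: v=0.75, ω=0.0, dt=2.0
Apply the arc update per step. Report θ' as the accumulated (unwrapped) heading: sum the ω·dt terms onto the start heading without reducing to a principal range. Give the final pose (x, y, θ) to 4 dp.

step 1: θ'=-0.5944 (R=1.3333) → pose (0.4080, 0.2287, -0.5944)
step 2: θ'=0.4056 (R=-1.0000) → pose (-0.5466, 0.3191, 0.4056)
step 3: θ'=0.5306 (R=5.0000) → pose (0.0108, 0.6009, 0.5306)
step 4: θ'=-0.4694 (R=0.6250) → pose (-0.5882, 0.5825, -0.4694)
step 5: θ'=-0.4694 (straight) → pose (0.7496, -0.0960, -0.4694)

(0.7496, -0.0960, -0.4694)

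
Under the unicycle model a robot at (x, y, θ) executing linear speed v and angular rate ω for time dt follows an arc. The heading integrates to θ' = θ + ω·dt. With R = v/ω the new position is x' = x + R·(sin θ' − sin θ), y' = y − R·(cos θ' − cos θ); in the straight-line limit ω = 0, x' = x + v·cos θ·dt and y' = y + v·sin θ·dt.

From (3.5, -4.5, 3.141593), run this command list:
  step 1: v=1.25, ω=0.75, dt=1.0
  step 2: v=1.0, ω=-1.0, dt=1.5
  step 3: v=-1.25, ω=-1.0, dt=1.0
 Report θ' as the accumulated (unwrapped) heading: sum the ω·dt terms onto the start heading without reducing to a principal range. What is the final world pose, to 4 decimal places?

step 1: θ'=3.8916 (R=1.6667) → pose (2.3639, -4.9472, 3.8916)
step 2: θ'=2.3916 (R=-1.0000) → pose (1.0007, -4.9472, 2.3916)
step 3: θ'=1.3916 (R=1.2500) → pose (1.3786, -6.0846, 1.3916)

(1.3786, -6.0846, 1.3916)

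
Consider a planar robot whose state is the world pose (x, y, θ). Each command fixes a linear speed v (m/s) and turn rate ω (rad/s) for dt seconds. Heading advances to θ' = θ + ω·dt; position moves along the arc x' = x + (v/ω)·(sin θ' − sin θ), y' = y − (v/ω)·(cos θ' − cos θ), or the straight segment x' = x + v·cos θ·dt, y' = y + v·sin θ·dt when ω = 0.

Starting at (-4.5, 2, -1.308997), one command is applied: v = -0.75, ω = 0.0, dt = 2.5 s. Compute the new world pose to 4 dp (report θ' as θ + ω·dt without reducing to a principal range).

(-4.9853, 3.8111, -1.3090)

θ' = -1.3090 + 0.0·2.5 = -1.3090
ω = 0 → straight: x' = -4.5 + -0.75·cos(-1.3090)·2.5 = -4.9853
y' = 2 + -0.75·sin(-1.3090)·2.5 = 3.8111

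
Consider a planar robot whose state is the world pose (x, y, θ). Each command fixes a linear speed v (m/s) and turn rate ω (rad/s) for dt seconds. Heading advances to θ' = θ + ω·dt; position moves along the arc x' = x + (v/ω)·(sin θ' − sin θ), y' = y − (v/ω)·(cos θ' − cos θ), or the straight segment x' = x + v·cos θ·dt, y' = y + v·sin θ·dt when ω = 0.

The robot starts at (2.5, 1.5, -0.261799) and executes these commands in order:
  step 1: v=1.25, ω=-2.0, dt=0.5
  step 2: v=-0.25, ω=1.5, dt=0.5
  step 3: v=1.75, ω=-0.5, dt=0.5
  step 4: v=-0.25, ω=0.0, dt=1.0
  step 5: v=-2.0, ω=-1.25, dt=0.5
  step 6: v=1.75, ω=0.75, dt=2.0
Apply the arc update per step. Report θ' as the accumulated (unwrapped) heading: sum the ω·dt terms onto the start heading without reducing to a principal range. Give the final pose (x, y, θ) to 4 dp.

(5.4661, -0.1919, 0.1132)

step 1: θ'=-1.2618 (R=-0.6250) → pose (2.9336, 1.0864, -1.2618)
step 2: θ'=-0.5118 (R=-0.1667) → pose (2.8565, 1.1810, -0.5118)
step 3: θ'=-0.7618 (R=-3.5000) → pose (3.5582, 0.6620, -0.7618)
step 4: θ'=-0.7618 (straight) → pose (3.3773, 0.8346, -0.7618)
step 5: θ'=-1.3868 (R=1.6000) → pose (2.9086, 1.6996, -1.3868)
step 6: θ'=0.1132 (R=2.3333) → pose (5.4661, -0.1919, 0.1132)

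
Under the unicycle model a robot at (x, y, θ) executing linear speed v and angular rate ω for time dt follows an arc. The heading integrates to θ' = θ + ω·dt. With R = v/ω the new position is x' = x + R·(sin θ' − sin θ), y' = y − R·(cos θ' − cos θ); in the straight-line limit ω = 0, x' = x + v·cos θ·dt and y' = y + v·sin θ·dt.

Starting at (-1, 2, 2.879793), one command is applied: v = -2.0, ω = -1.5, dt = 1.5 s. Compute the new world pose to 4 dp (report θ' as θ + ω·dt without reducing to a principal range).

θ' = 2.8798 + -1.5·1.5 = 0.6298
R = v/ω = -2.0/-1.5 = 1.3333
x' = -1 + 1.3333·(sin 0.6298 − sin 2.8798) = -0.5598
y' = 2 − 1.3333·(cos 0.6298 − cos 2.8798) = -0.3654

(-0.5598, -0.3654, 0.6298)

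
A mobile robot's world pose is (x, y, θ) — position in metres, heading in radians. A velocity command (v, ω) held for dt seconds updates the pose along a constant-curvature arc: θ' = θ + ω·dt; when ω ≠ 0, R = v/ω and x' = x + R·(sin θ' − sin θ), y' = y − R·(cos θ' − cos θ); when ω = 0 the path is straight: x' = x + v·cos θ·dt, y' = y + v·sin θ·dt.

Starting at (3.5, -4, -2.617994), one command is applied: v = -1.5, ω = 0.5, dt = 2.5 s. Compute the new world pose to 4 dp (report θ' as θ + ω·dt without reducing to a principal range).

θ' = -2.6180 + 0.5·2.5 = -1.3680
R = v/ω = -1.5/0.5 = -3.0000
x' = 3.5 + -3.0000·(sin -1.3680 − sin -2.6180) = 4.9385
y' = -4 − -3.0000·(cos -1.3680 − cos -2.6180) = -0.7977

(4.9385, -0.7977, -1.3680)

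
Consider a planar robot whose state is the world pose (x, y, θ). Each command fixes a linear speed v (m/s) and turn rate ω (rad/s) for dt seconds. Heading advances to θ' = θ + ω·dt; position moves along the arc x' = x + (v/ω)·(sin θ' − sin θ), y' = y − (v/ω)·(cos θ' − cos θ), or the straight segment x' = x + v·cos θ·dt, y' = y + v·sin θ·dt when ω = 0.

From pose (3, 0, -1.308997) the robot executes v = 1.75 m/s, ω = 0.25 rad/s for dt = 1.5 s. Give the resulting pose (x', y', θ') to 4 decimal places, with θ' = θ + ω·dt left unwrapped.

(4.1335, -2.3506, -0.9340)

θ' = -1.3090 + 0.25·1.5 = -0.9340
R = v/ω = 1.75/0.25 = 7.0000
x' = 3 + 7.0000·(sin -0.9340 − sin -1.3090) = 4.1335
y' = 0 − 7.0000·(cos -0.9340 − cos -1.3090) = -2.3506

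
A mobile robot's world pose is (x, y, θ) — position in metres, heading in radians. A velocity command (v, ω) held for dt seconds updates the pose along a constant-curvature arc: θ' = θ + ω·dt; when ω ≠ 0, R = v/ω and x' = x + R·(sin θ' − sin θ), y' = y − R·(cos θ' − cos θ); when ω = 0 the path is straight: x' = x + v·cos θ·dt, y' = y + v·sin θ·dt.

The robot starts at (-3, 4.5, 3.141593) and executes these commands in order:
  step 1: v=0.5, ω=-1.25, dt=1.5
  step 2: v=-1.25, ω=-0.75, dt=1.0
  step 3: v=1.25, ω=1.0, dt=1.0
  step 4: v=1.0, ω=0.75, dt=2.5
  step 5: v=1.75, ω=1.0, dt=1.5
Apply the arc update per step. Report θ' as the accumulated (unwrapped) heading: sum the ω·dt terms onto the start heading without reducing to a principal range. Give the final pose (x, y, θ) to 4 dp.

(-6.4681, 4.4456, 4.8916)

step 1: θ'=1.2666 (R=-0.4000) → pose (-3.3816, 5.0198, 1.2666)
step 2: θ'=0.5166 (R=1.6667) → pose (-4.1486, 4.0699, 0.5166)
step 3: θ'=1.5166 (R=1.2500) → pose (-3.5178, 5.0890, 1.5166)
step 4: θ'=3.3916 (R=1.3333) → pose (-5.1791, 6.4531, 3.3916)
step 5: θ'=4.8916 (R=1.7500) → pose (-6.4681, 4.4456, 4.8916)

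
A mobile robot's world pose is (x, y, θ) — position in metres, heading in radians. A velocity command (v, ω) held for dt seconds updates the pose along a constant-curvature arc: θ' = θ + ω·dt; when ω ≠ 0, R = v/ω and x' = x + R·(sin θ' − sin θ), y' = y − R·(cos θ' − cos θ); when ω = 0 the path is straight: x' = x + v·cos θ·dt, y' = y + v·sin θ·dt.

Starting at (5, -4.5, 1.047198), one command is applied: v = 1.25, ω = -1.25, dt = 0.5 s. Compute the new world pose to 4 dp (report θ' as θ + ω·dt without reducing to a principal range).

θ' = 1.0472 + -1.25·0.5 = 0.4222
R = v/ω = 1.25/-1.25 = -1.0000
x' = 5 + -1.0000·(sin 0.4222 − sin 1.0472) = 5.4563
y' = -4.5 − -1.0000·(cos 0.4222 − cos 1.0472) = -4.0878

(5.4563, -4.0878, 0.4222)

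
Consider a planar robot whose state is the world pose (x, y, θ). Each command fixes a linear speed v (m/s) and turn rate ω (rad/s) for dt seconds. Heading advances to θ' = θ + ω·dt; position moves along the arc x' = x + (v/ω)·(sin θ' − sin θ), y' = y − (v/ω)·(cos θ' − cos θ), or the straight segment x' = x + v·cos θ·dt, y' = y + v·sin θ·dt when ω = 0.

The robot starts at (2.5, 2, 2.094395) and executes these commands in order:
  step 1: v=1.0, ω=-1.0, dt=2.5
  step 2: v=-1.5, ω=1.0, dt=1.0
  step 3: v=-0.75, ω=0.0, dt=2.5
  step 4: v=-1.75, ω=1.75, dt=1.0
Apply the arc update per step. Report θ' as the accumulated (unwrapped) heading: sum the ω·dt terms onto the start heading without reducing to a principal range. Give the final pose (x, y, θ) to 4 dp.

(0.6199, 0.7061, 2.3444)

step 1: θ'=-0.4056 (R=-1.0000) → pose (3.7606, 3.4189, -0.4056)
step 2: θ'=0.5944 (R=-1.5000) → pose (2.3287, 3.2833, 0.5944)
step 3: θ'=0.5944 (straight) → pose (0.7753, 2.2333, 0.5944)
step 4: θ'=2.3444 (R=-1.0000) → pose (0.6199, 0.7061, 2.3444)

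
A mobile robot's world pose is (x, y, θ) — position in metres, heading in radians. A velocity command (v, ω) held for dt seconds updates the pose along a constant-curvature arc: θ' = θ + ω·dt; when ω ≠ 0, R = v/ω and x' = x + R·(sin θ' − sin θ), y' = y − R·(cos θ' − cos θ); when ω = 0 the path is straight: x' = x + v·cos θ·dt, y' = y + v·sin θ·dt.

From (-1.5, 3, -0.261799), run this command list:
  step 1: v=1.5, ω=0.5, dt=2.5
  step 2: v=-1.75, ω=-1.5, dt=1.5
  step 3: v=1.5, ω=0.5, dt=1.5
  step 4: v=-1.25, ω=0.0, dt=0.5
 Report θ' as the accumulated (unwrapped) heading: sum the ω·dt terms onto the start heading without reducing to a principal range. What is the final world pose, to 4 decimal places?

(0.5397, 3.1371, -0.5118)

step 1: θ'=0.9882 (R=3.0000) → pose (1.7816, 4.2472, 0.9882)
step 2: θ'=-1.2618 (R=1.1667) → pose (-0.3041, 4.5343, -1.2618)
step 3: θ'=-0.5118 (R=3.0000) → pose (1.0846, 2.8310, -0.5118)
step 4: θ'=-0.5118 (straight) → pose (0.5397, 3.1371, -0.5118)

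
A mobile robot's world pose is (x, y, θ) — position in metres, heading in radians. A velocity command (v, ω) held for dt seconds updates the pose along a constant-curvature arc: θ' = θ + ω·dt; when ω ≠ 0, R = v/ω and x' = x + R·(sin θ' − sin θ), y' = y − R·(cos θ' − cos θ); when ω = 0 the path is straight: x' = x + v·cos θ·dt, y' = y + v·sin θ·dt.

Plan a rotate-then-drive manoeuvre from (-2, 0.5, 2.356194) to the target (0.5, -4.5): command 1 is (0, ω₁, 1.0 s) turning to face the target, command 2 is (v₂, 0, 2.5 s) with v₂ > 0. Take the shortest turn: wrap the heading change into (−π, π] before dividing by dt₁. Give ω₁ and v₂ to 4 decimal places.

heading to target = atan2(-4.5−0.5, 0.5−-2) = -1.1071
Δθ = wrap(-1.1071 − 2.3562) = 2.8198; ω₁ = Δθ/dt₁ = 2.8198
distance = √((0.5−-2)² + (-4.5−0.5)²) = 5.5902; v₂ = distance/dt₂ = 2.2361

ω₁ = 2.8198, v₂ = 2.2361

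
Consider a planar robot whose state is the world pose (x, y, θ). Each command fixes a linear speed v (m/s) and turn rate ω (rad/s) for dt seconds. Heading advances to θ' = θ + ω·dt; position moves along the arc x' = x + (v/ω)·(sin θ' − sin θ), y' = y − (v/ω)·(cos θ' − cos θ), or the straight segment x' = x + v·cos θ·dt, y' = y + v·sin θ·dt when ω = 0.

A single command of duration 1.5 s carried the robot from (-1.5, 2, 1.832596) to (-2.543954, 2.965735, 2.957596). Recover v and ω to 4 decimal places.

v = 1.0000, ω = 0.7500

Δθ = 2.957596 − 1.832596 = 1.125000
ω = Δθ/dt = 1.125000/1.5 = 0.7500
R = Δx/(sin θ' − sin θ) = 1.3333
v = R·ω = 1.3333·0.7500 = 1.0000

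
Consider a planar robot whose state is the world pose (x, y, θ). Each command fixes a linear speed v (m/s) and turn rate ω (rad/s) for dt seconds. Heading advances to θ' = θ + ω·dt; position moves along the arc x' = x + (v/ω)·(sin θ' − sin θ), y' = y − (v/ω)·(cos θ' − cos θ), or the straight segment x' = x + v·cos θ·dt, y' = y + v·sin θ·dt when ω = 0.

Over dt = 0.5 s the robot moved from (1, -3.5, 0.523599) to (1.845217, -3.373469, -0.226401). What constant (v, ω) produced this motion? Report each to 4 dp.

Δθ = -0.226401 − 0.523599 = -0.750000
ω = Δθ/dt = -0.750000/0.5 = -1.5000
R = Δx/(sin θ' − sin θ) = -1.1667
v = R·ω = -1.1667·-1.5000 = 1.7500

v = 1.7500, ω = -1.5000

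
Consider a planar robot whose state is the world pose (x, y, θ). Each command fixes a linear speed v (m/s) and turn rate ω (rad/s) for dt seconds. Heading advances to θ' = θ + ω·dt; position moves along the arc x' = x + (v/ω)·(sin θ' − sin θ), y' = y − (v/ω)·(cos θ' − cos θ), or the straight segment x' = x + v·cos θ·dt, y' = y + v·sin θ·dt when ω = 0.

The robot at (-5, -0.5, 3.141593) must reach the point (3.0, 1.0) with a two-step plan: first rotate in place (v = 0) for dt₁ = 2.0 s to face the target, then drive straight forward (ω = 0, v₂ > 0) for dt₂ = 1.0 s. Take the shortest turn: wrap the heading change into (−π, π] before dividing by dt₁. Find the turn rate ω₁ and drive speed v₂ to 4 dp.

heading to target = atan2(1−-0.5, 3−-5) = 0.1853
Δθ = wrap(0.1853 − 3.1416) = -2.9562; ω₁ = Δθ/dt₁ = -1.4781
distance = √((3−-5)² + (1−-0.5)²) = 8.1394; v₂ = distance/dt₂ = 8.1394

ω₁ = -1.4781, v₂ = 8.1394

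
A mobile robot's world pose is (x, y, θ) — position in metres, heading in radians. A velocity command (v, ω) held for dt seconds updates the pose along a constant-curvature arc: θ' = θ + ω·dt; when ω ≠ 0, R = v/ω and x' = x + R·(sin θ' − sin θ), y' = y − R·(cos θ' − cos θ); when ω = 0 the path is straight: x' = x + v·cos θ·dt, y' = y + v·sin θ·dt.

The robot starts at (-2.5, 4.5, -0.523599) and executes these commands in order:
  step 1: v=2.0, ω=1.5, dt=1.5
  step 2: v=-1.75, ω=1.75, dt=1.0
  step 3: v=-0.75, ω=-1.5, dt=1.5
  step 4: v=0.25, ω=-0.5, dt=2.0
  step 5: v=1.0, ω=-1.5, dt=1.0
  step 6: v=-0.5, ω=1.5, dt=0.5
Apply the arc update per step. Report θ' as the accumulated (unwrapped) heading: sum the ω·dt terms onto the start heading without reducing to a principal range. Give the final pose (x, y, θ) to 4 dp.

(2.4288, 4.4859, -0.5236)

step 1: θ'=1.7264 (R=1.3333) → pose (-0.5161, 5.8613, 1.7264)
step 2: θ'=3.4764 (R=-1.0000) → pose (0.8004, 5.0718, 3.4764)
step 3: θ'=1.2264 (R=0.5000) → pose (1.4353, 4.4308, 1.2264)
step 4: θ'=0.2264 (R=-0.5000) → pose (1.7937, 4.7492, 0.2264)
step 5: θ'=-1.2736 (R=-0.6667) → pose (2.5808, 4.2948, -1.2736)
step 6: θ'=-0.5236 (R=-0.3333) → pose (2.4288, 4.4859, -0.5236)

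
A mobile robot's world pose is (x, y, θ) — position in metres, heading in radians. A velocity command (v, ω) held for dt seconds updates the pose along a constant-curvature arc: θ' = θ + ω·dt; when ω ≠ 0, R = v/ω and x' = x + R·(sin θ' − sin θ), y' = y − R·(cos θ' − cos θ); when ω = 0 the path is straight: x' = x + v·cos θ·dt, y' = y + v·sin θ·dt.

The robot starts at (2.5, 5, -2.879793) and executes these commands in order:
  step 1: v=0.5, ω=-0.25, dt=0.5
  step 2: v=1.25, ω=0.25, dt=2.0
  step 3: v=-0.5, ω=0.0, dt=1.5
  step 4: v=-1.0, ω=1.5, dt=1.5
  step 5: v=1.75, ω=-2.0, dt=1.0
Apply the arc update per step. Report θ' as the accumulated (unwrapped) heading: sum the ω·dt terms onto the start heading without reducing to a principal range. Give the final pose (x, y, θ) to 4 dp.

step 1: θ'=-3.0048 (R=-2.0000) → pose (2.2551, 4.9505, -3.0048)
step 2: θ'=-2.5048 (R=5.0000) → pose (-0.0362, 4.0173, -2.5048)
step 3: θ'=-2.5048 (straight) → pose (0.5669, 4.4632, -2.5048)
step 4: θ'=-0.2548 (R=-0.6667) → pose (0.3385, 5.6444, -0.2548)
step 5: θ'=-2.2548 (R=-0.8750) → pose (0.7961, 4.2447, -2.2548)

(0.7961, 4.2447, -2.2548)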